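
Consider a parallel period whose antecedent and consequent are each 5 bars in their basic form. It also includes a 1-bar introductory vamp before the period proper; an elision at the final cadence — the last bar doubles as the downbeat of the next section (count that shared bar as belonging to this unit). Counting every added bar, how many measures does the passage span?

Basic parallel period: 5 + 5 = 10 bars.
10 (basic form) + 1 (introduction) = 11.
The elision shares a bar with the next section but does not change this unit's count.

11 measures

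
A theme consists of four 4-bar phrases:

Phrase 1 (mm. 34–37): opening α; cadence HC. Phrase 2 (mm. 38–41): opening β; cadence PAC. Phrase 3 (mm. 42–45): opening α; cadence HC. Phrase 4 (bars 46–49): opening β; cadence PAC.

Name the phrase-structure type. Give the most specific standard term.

The cadence pattern HC–PAC–HC–PAC is weak–strong twice, and phrases 3–4 restate phrases 1–2: a period heard twice, not a double period (which would end weakly at phrase 2).

repeated period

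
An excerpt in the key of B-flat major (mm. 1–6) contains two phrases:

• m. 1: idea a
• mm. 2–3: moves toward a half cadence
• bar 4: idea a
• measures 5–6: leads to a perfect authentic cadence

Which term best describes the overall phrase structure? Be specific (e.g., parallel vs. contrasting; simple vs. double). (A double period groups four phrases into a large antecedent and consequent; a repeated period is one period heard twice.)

Phrase 1 ends with a half cadence (weaker) and phrase 2 with a perfect authentic cadence (stronger): antecedent + consequent = a period.
The two phrases open with the same material (a / a), so the period is parallel.

parallel period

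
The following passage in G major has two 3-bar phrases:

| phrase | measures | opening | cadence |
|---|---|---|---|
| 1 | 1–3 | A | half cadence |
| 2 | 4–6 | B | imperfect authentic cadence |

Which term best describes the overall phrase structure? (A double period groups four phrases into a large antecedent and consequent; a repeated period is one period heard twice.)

contrasting period

Phrase 1 ends with a half cadence (weaker) and phrase 2 with an imperfect authentic cadence (stronger): antecedent + consequent = a period.
The two phrases open with different material (A / B), so the period is contrasting.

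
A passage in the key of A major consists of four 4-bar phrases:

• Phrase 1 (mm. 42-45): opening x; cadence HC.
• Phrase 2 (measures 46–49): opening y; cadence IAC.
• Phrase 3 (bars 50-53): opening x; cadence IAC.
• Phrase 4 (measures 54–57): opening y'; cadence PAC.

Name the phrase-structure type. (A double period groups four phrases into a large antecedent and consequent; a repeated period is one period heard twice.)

Four phrases in two halves: the first half (measures 42–49) ends with an imperfect authentic cadence, the second (mm. 50–57) with a perfect authentic cadence — a large antecedent–consequent pair, i.e. a double period.
Phrase 3 begins with the same material as phrase 1, making it parallel.

parallel double period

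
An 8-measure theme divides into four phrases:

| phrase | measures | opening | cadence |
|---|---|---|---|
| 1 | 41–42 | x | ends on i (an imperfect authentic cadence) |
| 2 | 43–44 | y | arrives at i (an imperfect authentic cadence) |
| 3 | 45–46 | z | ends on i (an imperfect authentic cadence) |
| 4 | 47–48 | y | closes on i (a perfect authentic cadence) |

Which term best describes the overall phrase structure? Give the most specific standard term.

Four phrases in two halves: the first half (mm. 41-44) ends with an imperfect authentic cadence, the second (mm. 45–48) with a perfect authentic cadence — a large antecedent–consequent pair, i.e. a double period.
Phrase 3 begins with different material from phrase 1, making it contrasting.

contrasting double period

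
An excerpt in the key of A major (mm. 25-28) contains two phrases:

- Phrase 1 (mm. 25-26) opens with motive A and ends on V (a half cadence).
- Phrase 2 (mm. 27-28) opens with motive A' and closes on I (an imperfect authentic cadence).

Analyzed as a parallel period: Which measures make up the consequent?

measures 27–28

The antecedent is the phrase ending with the weaker cadence (half cadence, phrase 1) and the consequent the one ending more conclusively (imperfect authentic cadence, phrase 2); the consequent is bars 27-28.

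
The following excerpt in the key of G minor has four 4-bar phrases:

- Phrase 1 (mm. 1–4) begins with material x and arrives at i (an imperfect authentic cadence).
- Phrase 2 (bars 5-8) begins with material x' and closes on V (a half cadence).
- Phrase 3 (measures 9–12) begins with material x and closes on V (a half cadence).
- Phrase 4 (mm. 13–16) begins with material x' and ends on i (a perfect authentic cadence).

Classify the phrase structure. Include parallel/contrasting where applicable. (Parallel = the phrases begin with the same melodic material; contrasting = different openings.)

parallel double period

Four phrases in two halves: the first half (measures 1-8) ends with a half cadence, the second (mm. 9-16) with a perfect authentic cadence — a large antecedent–consequent pair, i.e. a double period.
Phrase 3 begins with the same material as phrase 1, making it parallel.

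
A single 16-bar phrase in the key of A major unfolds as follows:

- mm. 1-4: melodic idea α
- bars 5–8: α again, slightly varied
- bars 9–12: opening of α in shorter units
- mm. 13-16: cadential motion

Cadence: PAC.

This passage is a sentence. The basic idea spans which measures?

The presentation of a sentence is the basic idea (bars 1–4) plus its repetition (bars 5–8); the basic idea is therefore bars 1–4.

measures 1–4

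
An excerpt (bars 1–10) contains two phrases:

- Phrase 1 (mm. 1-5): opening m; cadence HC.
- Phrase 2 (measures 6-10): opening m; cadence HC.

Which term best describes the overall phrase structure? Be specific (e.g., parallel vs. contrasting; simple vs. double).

repeated phrase

Both phrases have the same opening (m) and the same cadence (half cadence): the second is a restatement, not a consequent, so this is a repeated phrase rather than a period.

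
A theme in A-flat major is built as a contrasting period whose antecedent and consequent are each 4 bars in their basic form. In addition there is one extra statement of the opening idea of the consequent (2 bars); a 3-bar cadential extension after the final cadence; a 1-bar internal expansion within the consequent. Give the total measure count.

14 measures

Basic contrasting period: 4 + 4 = 8 bars.
8 (basic form) + 2 (extra statement) + 3 (cadential extension) + 1 (internal expansion) = 14.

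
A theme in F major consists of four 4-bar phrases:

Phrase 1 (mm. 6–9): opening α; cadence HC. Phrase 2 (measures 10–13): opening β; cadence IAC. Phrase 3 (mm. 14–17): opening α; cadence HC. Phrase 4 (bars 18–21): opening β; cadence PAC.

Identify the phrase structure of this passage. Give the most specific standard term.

parallel double period

Four phrases in two halves: the first half (mm. 6–13) ends with an imperfect authentic cadence, the second (mm. 14–21) with a perfect authentic cadence — a large antecedent–consequent pair, i.e. a double period.
Phrase 3 begins with the same material as phrase 1, making it parallel.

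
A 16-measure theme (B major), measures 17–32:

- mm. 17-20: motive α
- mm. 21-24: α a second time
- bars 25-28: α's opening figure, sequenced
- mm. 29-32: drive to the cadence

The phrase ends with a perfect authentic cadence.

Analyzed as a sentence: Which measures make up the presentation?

measures 17–24

The presentation of a sentence is the basic idea (bars 17–20) plus its repetition (mm. 21-24); the presentation is therefore mm. 17–24.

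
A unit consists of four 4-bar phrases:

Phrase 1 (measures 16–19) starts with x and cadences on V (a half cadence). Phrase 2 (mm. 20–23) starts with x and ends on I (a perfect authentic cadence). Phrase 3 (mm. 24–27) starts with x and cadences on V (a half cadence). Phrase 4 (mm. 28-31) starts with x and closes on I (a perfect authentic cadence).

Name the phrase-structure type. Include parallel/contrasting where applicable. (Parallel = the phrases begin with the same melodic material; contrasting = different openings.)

The cadence pattern HC–PAC–HC–PAC is weak–strong twice, and phrases 3–4 restate phrases 1–2: a period heard twice, not a double period (which would end weakly at phrase 2).

repeated period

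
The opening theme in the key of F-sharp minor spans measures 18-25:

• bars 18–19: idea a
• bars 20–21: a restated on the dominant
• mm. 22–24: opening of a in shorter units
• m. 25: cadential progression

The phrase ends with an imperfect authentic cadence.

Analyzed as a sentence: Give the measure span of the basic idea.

The presentation of a sentence is the basic idea (mm. 18-19) plus its repetition (measures 20-21); the basic idea is therefore mm. 18-19.

measures 18–19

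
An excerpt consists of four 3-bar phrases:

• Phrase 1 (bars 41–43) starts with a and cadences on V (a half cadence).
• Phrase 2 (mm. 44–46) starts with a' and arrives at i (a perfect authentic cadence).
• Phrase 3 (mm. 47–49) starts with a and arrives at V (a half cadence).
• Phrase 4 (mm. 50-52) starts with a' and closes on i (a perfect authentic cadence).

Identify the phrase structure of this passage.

repeated period

The cadence pattern HC–PAC–HC–PAC is weak–strong twice, and phrases 3–4 restate phrases 1–2: a period heard twice, not a double period (which would end weakly at phrase 2).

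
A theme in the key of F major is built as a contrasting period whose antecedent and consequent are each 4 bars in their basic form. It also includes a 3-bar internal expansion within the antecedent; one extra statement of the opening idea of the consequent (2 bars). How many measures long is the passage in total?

Basic contrasting period: 4 + 4 = 8 bars.
8 (basic form) + 3 (internal expansion) + 2 (extra statement) = 13.

13 measures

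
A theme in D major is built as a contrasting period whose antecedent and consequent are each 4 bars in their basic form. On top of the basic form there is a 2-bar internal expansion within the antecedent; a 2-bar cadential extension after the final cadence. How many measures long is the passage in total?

12 measures

Basic contrasting period: 4 + 4 = 8 bars.
8 (basic form) + 2 (internal expansion) + 2 (cadential extension) = 12.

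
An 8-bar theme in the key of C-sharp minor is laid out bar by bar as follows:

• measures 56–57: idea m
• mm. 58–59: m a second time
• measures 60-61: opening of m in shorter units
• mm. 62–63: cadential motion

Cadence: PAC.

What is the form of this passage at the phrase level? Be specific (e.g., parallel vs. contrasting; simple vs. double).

Basic idea (mm. 56–57) + its repetition (mm. 58–59) form the presentation; fragmentation and cadence (mm. 60-63) form the continuation — the 8-bar whole is a sentence.

sentence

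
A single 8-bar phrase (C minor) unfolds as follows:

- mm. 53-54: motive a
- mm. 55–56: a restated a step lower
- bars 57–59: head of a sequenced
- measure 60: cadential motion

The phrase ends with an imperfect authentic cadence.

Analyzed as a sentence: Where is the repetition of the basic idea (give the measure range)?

measures 55–56

The presentation of a sentence is the basic idea (mm. 53–54) plus its repetition (mm. 55–56); the repetition of the basic idea is therefore mm. 55–56.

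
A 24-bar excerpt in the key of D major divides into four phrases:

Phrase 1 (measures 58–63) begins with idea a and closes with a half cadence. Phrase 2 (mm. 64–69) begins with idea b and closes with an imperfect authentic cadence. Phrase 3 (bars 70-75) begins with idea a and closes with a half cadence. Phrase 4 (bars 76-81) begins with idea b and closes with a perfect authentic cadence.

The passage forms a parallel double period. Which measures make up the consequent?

In a double period the first pair of phrases (ending imperfect authentic cadence) is the large antecedent and the second pair (ending perfect authentic cadence) is the large consequent; the consequent is measures 70–81.

measures 70–81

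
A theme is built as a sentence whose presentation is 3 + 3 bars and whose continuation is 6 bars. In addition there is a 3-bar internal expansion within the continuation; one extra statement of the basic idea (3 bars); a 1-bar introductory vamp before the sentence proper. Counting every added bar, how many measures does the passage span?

Basic sentence: 3 + 3 + 6 = 12 bars.
12 (basic form) + 3 (internal expansion) + 3 (extra statement) + 1 (introduction) = 19.

19 measures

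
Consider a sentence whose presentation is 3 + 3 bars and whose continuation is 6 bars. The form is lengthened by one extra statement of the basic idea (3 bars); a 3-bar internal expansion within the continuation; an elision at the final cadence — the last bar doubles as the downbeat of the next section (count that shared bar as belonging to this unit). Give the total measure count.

18 measures

Basic sentence: 3 + 3 + 6 = 12 bars.
12 (basic form) + 3 (extra statement) + 3 (internal expansion) = 18.
The elision shares a bar with the next section but does not change this unit's count.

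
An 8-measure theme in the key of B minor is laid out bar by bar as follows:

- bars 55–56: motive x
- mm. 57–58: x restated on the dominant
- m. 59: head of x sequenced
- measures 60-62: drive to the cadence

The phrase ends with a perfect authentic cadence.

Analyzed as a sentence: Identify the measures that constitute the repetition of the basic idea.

measures 57–58

The presentation of a sentence is the basic idea (mm. 55–56) plus its repetition (mm. 57–58); the repetition of the basic idea is therefore bars 57–58.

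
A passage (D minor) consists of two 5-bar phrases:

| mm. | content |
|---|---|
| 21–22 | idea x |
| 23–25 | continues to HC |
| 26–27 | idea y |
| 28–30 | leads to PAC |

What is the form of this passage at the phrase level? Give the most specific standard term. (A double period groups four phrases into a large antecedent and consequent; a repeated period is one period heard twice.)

contrasting period

Phrase 1 ends with a half cadence (weaker) and phrase 2 with a perfect authentic cadence (stronger): antecedent + consequent = a period.
The two phrases open with different material (x / y), so the period is contrasting.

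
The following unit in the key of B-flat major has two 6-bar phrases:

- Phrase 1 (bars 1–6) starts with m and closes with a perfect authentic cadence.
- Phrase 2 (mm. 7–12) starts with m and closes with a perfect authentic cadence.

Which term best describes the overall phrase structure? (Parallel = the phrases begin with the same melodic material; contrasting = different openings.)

Both phrases have the same opening (m) and the same cadence (perfect authentic cadence): the second is a restatement, not a consequent, so this is a repeated phrase rather than a period.

repeated phrase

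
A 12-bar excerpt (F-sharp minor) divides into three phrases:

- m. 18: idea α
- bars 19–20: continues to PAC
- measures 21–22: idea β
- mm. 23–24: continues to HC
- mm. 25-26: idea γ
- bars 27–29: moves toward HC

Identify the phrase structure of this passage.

phrase group

The final phrase closes with a half cadence, which is not stronger than the preceding half cadence; the 3 phrases lack an overall antecedent–consequent design and so form a phrase group.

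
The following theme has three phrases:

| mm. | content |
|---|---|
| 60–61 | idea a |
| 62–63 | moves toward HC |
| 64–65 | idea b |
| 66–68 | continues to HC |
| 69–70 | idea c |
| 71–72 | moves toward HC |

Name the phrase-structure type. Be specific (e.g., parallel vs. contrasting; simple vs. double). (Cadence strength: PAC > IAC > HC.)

The final phrase closes with a half cadence, which is not stronger than the preceding half cadence; the 3 phrases lack an overall antecedent–consequent design and so form a phrase group.

phrase group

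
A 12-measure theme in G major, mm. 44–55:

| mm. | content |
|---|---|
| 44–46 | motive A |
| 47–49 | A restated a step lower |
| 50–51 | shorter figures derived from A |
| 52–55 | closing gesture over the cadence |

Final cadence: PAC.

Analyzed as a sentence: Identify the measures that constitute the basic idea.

The presentation of a sentence is the basic idea (mm. 44–46) plus its repetition (mm. 47-49); the basic idea is therefore measures 44-46.

measures 44–46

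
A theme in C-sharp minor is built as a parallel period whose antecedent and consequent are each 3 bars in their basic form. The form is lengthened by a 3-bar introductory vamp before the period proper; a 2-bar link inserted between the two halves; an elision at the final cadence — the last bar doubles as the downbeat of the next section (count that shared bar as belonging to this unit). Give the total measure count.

Basic parallel period: 3 + 3 = 6 bars.
6 (basic form) + 3 (introduction) + 2 (link) = 11.
The elision shares a bar with the next section but does not change this unit's count.

11 measures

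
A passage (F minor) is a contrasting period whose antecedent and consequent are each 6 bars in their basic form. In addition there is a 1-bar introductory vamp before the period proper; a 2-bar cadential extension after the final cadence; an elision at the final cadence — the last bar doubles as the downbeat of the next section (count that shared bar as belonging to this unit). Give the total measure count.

Basic contrasting period: 6 + 6 = 12 bars.
12 (basic form) + 1 (introduction) + 2 (cadential extension) = 15.
The elision shares a bar with the next section but does not change this unit's count.

15 measures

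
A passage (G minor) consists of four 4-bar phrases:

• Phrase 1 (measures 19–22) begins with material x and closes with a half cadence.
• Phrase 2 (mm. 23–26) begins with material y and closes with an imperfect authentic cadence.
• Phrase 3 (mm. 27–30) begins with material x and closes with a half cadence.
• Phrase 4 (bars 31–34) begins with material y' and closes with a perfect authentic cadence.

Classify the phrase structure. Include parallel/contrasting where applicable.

Four phrases in two halves: the first half (mm. 19–26) ends with an imperfect authentic cadence, the second (mm. 27–34) with a perfect authentic cadence — a large antecedent–consequent pair, i.e. a double period.
Phrase 3 begins with the same material as phrase 1, making it parallel.

parallel double period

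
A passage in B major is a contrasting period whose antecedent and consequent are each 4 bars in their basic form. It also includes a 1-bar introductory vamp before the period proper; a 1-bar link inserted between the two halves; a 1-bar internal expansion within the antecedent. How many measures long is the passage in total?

Basic contrasting period: 4 + 4 = 8 bars.
8 (basic form) + 1 (introduction) + 1 (link) + 1 (internal expansion) = 11.

11 measures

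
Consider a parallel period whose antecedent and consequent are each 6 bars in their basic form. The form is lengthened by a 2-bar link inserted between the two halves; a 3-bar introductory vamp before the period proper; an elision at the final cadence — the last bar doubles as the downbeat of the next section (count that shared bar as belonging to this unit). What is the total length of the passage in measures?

17 measures

Basic parallel period: 6 + 6 = 12 bars.
12 (basic form) + 2 (link) + 3 (introduction) = 17.
The elision shares a bar with the next section but does not change this unit's count.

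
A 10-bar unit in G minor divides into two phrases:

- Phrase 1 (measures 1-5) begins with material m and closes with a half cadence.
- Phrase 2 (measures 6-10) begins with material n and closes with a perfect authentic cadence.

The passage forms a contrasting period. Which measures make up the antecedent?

measures 1–5

The phrase ending with the weaker cadence (half cadence) is the antecedent; the one ending more conclusively (perfect authentic cadence) is the consequent. The antecedent is measures 1–5.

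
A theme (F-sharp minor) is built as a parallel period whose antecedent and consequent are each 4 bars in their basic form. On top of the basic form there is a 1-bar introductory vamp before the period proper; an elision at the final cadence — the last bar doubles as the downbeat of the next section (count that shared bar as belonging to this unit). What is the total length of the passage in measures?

Basic parallel period: 4 + 4 = 8 bars.
8 (basic form) + 1 (introduction) = 9.
The elision shares a bar with the next section but does not change this unit's count.

9 measures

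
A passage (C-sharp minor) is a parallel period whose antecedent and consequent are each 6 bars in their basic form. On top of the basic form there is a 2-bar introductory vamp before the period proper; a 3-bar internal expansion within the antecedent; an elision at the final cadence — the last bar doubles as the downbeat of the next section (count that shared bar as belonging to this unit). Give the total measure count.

17 measures

Basic parallel period: 6 + 6 = 12 bars.
12 (basic form) + 2 (introduction) + 3 (internal expansion) = 17.
The elision shares a bar with the next section but does not change this unit's count.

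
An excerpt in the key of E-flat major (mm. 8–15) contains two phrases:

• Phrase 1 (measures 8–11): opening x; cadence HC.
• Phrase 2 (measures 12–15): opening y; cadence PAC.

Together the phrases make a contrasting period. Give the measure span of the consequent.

measures 12–15

The phrase ending with the weaker cadence (half cadence) is the antecedent; the one ending more conclusively (perfect authentic cadence) is the consequent. The consequent is measures 12–15.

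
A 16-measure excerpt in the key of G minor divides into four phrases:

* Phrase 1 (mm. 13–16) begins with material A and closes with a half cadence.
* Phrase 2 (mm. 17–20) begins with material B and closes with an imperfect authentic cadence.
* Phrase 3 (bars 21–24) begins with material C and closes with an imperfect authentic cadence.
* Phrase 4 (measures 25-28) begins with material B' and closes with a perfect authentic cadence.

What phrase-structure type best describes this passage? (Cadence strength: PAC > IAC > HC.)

Four phrases in two halves: the first half (bars 13-20) ends with an imperfect authentic cadence, the second (mm. 21–28) with a perfect authentic cadence — a large antecedent–consequent pair, i.e. a double period.
Phrase 3 begins with different material from phrase 1, making it contrasting.

contrasting double period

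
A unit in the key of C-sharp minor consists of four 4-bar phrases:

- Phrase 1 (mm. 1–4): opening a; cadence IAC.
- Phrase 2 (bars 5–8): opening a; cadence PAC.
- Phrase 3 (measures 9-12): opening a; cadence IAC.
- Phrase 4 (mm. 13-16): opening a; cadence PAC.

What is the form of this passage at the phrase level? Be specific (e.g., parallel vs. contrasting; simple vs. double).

The cadence pattern IAC–PAC–IAC–PAC is weak–strong twice, and phrases 3–4 restate phrases 1–2: a period heard twice, not a double period (which would end weakly at phrase 2).

repeated period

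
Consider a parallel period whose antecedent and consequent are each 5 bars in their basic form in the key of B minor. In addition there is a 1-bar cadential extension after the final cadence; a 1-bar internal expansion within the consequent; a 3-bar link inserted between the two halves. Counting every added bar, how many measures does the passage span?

15 measures

Basic parallel period: 5 + 5 = 10 bars.
10 (basic form) + 1 (cadential extension) + 1 (internal expansion) + 3 (link) = 15.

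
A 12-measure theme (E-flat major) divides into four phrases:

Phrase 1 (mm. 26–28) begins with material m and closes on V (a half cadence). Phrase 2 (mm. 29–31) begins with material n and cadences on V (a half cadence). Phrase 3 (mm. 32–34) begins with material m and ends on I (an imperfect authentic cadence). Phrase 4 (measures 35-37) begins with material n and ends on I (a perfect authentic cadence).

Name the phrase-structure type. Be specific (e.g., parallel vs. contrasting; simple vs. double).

Four phrases in two halves: the first half (measures 26–31) ends with a half cadence, the second (measures 32–37) with a perfect authentic cadence — a large antecedent–consequent pair, i.e. a double period.
Phrase 3 begins with the same material as phrase 1, making it parallel.

parallel double period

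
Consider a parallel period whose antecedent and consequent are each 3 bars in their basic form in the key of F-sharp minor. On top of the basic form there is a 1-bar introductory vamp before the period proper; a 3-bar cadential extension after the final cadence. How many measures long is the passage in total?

10 measures

Basic parallel period: 3 + 3 = 6 bars.
6 (basic form) + 1 (introduction) + 3 (cadential extension) = 10.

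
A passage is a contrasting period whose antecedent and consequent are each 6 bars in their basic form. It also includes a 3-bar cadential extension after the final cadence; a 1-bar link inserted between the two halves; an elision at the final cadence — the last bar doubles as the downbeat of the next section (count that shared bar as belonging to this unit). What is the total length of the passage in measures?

16 measures

Basic contrasting period: 6 + 6 = 12 bars.
12 (basic form) + 3 (cadential extension) + 1 (link) = 16.
The elision shares a bar with the next section but does not change this unit's count.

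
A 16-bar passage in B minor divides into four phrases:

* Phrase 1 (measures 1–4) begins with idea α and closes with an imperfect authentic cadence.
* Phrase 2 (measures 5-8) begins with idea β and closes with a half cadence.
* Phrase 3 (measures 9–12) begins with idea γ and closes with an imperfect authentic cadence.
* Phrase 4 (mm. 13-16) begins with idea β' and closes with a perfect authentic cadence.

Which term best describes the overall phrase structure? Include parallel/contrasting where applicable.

Four phrases in two halves: the first half (bars 1–8) ends with a half cadence, the second (mm. 9-16) with a perfect authentic cadence — a large antecedent–consequent pair, i.e. a double period.
Phrase 3 begins with different material from phrase 1, making it contrasting.

contrasting double period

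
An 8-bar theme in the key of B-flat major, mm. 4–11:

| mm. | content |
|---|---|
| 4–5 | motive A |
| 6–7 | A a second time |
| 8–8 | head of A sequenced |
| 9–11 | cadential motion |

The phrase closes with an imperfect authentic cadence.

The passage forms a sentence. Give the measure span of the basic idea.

measures 4–5

The presentation of a sentence is the basic idea (bars 4-5) plus its repetition (mm. 6–7); the basic idea is therefore mm. 4–5.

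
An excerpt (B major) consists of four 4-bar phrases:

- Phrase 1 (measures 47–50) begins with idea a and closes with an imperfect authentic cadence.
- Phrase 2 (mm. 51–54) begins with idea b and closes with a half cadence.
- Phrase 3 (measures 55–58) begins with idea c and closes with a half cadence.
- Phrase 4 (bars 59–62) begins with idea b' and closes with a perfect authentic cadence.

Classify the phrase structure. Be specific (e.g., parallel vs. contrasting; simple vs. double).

Four phrases in two halves: the first half (mm. 47–54) ends with a half cadence, the second (mm. 55–62) with a perfect authentic cadence — a large antecedent–consequent pair, i.e. a double period.
Phrase 3 begins with different material from phrase 1, making it contrasting.

contrasting double period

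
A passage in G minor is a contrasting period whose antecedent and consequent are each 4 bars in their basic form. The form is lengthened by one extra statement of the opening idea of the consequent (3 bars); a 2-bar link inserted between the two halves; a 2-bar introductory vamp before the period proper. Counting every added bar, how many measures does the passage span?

Basic contrasting period: 4 + 4 = 8 bars.
8 (basic form) + 3 (extra statement) + 2 (link) + 2 (introduction) = 15.

15 measures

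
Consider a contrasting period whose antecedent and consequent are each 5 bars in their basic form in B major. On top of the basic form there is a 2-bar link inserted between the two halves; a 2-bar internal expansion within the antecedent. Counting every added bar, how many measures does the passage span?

14 measures

Basic contrasting period: 5 + 5 = 10 bars.
10 (basic form) + 2 (link) + 2 (internal expansion) = 14.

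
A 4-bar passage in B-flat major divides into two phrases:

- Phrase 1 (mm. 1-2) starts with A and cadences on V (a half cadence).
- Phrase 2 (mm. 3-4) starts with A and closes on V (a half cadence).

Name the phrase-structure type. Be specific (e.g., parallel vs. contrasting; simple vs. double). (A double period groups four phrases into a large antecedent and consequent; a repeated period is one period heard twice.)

Both phrases have the same opening (A) and the same cadence (half cadence): the second is a restatement, not a consequent, so this is a repeated phrase rather than a period.

repeated phrase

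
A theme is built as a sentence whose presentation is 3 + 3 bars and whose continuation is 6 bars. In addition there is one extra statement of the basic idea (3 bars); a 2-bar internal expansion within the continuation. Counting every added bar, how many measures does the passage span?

Basic sentence: 3 + 3 + 6 = 12 bars.
12 (basic form) + 3 (extra statement) + 2 (internal expansion) = 17.

17 measures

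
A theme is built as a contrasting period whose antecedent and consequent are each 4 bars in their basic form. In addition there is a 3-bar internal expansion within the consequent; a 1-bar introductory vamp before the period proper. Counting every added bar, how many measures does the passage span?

Basic contrasting period: 4 + 4 = 8 bars.
8 (basic form) + 3 (internal expansion) + 1 (introduction) = 12.

12 measures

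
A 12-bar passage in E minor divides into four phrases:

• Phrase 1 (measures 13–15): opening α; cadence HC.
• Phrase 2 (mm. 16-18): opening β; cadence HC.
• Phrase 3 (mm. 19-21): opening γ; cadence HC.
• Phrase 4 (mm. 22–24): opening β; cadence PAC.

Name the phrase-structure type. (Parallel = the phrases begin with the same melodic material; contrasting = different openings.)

Four phrases in two halves: the first half (bars 13–18) ends with a half cadence, the second (measures 19–24) with a perfect authentic cadence — a large antecedent–consequent pair, i.e. a double period.
Phrase 3 begins with different material from phrase 1, making it contrasting.

contrasting double period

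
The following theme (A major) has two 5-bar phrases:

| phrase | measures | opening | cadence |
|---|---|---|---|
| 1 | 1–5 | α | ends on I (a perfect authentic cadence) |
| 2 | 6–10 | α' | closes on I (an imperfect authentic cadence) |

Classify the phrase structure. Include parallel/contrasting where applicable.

phrase group

The second phrase closes with an imperfect authentic cadence, which is not stronger than the first phrase's perfect authentic cadence; without a weak→strong cadential pair there is no antecedent–consequent relationship, so this is a phrase group rather than a period.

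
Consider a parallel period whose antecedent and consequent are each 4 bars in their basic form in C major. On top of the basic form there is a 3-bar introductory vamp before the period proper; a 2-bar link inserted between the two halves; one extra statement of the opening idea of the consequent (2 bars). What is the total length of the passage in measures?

15 measures

Basic parallel period: 4 + 4 = 8 bars.
8 (basic form) + 3 (introduction) + 2 (link) + 2 (extra statement) = 15.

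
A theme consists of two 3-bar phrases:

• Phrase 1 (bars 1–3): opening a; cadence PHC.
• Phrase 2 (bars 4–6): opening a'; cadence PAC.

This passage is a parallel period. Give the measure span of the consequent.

measures 4–6

The antecedent is the phrase ending with the weaker cadence (Phrygian half cadence, phrase 1) and the consequent the one ending more conclusively (perfect authentic cadence, phrase 2); the consequent is bars 4–6.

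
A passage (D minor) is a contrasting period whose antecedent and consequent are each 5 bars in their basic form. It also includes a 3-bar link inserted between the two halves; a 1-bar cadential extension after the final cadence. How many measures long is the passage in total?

14 measures

Basic contrasting period: 5 + 5 = 10 bars.
10 (basic form) + 3 (link) + 1 (cadential extension) = 14.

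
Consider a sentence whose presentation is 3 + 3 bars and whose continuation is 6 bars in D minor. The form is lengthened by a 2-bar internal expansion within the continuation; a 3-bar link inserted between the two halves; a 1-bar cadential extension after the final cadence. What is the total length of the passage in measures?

Basic sentence: 3 + 3 + 6 = 12 bars.
12 (basic form) + 2 (internal expansion) + 3 (link) + 1 (cadential extension) = 18.

18 measures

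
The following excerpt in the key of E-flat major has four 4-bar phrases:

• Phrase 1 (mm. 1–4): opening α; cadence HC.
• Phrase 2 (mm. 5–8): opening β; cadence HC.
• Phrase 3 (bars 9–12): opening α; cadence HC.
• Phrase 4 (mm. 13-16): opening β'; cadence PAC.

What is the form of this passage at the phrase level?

parallel double period

Four phrases in two halves: the first half (measures 1-8) ends with a half cadence, the second (measures 9–16) with a perfect authentic cadence — a large antecedent–consequent pair, i.e. a double period.
Phrase 3 begins with the same material as phrase 1, making it parallel.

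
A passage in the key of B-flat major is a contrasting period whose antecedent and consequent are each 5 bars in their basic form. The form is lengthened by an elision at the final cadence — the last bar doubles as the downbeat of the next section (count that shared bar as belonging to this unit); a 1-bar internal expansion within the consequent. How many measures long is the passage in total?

11 measures

Basic contrasting period: 5 + 5 = 10 bars.
10 (basic form) + 1 (internal expansion) = 11.
The elision shares a bar with the next section but does not change this unit's count.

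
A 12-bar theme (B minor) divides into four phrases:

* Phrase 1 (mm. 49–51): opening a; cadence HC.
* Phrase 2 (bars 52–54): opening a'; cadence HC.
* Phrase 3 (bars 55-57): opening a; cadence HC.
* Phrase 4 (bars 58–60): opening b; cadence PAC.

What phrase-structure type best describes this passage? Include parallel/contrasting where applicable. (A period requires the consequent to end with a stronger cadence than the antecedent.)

Four phrases in two halves: the first half (bars 49–54) ends with a half cadence, the second (measures 55-60) with a perfect authentic cadence — a large antecedent–consequent pair, i.e. a double period.
Phrase 3 begins with the same material as phrase 1, making it parallel.

parallel double period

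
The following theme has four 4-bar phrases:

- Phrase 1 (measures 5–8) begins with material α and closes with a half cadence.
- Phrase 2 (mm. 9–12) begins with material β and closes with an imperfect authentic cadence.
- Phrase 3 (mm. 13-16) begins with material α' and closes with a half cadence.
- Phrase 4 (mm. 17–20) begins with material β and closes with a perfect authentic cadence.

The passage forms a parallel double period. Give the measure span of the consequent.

measures 13–20

In a double period the first pair of phrases (ending imperfect authentic cadence) is the large antecedent and the second pair (ending perfect authentic cadence) is the large consequent; the consequent is measures 13–20.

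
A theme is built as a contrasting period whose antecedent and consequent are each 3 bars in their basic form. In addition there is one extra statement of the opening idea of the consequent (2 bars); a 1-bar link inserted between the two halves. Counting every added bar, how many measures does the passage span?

Basic contrasting period: 3 + 3 = 6 bars.
6 (basic form) + 2 (extra statement) + 1 (link) = 9.

9 measures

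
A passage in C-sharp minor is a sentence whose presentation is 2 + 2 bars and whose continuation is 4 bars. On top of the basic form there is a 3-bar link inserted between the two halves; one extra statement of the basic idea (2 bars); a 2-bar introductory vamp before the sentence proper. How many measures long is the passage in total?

15 measures

Basic sentence: 2 + 2 + 4 = 8 bars.
8 (basic form) + 3 (link) + 2 (extra statement) + 2 (introduction) = 15.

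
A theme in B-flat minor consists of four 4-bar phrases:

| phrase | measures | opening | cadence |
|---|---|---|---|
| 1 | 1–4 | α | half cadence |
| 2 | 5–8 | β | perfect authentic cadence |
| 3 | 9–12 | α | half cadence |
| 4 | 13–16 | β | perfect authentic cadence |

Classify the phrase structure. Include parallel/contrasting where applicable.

The cadence pattern HC–PAC–HC–PAC is weak–strong twice, and phrases 3–4 restate phrases 1–2: a period heard twice, not a double period (which would end weakly at phrase 2).

repeated period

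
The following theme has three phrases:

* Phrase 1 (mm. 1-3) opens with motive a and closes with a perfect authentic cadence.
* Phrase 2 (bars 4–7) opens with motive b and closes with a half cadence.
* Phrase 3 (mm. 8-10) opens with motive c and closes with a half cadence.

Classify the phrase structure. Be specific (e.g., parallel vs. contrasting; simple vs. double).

phrase group

The final phrase closes with a half cadence, which is not stronger than the preceding half cadence; the 3 phrases lack an overall antecedent–consequent design and so form a phrase group.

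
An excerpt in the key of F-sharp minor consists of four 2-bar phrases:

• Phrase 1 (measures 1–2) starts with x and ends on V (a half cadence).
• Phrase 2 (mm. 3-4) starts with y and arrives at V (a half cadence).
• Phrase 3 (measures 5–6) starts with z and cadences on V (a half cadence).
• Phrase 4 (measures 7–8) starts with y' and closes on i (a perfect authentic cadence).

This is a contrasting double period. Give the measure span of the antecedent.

In a double period the first pair of phrases (ending half cadence) is the large antecedent and the second pair (ending perfect authentic cadence) is the large consequent; the antecedent is measures 1–4.

measures 1–4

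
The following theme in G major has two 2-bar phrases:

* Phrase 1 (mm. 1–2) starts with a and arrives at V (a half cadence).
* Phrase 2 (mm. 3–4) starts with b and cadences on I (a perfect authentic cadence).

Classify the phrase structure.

contrasting period

Phrase 1 ends with a half cadence (weaker) and phrase 2 with a perfect authentic cadence (stronger): antecedent + consequent = a period.
The two phrases open with different material (a / b), so the period is contrasting.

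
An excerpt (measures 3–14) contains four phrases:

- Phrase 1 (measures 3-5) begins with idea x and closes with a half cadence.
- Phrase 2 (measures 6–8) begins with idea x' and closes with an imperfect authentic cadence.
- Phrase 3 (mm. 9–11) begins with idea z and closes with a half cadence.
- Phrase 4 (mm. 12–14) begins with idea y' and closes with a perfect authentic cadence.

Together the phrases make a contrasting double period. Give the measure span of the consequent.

In a double period the first pair of phrases (ending imperfect authentic cadence) is the large antecedent and the second pair (ending perfect authentic cadence) is the large consequent; the consequent is measures 9–14.

measures 9–14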